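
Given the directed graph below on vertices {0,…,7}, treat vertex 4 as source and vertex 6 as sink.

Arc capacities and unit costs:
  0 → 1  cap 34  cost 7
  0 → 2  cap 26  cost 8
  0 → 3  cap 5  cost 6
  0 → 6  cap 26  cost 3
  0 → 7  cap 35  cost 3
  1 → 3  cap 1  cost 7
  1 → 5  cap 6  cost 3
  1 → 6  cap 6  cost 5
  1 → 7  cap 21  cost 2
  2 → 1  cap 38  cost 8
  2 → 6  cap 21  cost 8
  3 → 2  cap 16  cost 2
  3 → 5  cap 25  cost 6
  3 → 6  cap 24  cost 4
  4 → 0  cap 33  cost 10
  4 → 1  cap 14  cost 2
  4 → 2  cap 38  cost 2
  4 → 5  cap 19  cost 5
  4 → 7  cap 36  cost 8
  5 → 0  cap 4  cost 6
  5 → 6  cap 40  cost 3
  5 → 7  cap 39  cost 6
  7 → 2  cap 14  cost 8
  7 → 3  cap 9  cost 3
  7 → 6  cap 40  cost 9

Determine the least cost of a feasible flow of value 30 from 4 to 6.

Minimum cost for 30 units: 234

shortest-cost path #1: 4→1→6 push 6 @ unit cost 7 (adds 42)
shortest-cost path #2: 4→5→6 push 19 @ unit cost 8 (adds 152)
shortest-cost path #3: 4→1→5→6 push 5 @ unit cost 8 (adds 40)
total cost = 234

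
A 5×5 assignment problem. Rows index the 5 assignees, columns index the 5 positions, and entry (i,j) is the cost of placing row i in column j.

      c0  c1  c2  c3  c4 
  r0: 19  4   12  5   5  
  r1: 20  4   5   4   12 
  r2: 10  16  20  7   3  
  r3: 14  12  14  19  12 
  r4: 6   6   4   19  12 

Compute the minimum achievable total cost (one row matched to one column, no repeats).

Minimum assignment cost: 29

optimal assignment: row0→col1 (cost 4), row1→col3 (cost 4), row2→col4 (cost 3), row3→col0 (cost 14), row4→col2 (cost 4)
total = 4 + 4 + 3 + 14 + 4 = 29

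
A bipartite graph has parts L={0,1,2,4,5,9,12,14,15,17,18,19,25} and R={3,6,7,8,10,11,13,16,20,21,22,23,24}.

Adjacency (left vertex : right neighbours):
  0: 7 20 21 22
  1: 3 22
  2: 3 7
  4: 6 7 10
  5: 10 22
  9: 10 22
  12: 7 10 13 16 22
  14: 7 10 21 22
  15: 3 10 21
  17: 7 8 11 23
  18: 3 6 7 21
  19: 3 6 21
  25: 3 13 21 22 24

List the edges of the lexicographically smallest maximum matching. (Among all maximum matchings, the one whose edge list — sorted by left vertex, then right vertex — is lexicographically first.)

Lex-smallest maximum matching: {(0,20), (1,3), (2,7), (4,6), (5,10), (9,22), (12,13), (14,21), (17,8), (25,24)}

|M| = 10 (so the lex-smallest maximum matching has 10 edges)
process left vertices in ascending order; for each, take the smallest-labelled available neighbour that still permits 10 edges overall, or leave it unmatched if none does
lex-smallest matching: {0-20, 1-3, 2-7, 4-6, 5-10, 9-22, 12-13, 14-21, 17-8, 25-24}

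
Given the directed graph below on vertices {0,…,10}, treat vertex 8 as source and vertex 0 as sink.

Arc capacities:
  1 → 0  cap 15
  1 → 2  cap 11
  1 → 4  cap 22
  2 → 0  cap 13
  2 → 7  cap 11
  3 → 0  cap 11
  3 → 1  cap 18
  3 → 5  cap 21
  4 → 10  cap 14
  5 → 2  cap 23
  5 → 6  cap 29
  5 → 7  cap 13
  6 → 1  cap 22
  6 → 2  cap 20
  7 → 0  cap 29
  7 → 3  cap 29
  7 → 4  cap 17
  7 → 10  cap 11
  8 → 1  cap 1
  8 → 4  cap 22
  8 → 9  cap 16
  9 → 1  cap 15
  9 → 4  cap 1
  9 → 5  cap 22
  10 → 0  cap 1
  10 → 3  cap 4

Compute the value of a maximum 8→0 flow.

augment #1: 8→1→0 bottleneck 1, total now 1
augment #2: 8→4→10→0 bottleneck 1, total now 2
augment #3: 8→9→1→0 bottleneck 14, total now 16
augment #4: 8→4→10→3→0 bottleneck 4, total now 20
augment #5: 8→9→1→2→0 bottleneck 1, total now 21
augment #6: 8→9→5→2→0 bottleneck 1, total now 22

Maximum flow value: 22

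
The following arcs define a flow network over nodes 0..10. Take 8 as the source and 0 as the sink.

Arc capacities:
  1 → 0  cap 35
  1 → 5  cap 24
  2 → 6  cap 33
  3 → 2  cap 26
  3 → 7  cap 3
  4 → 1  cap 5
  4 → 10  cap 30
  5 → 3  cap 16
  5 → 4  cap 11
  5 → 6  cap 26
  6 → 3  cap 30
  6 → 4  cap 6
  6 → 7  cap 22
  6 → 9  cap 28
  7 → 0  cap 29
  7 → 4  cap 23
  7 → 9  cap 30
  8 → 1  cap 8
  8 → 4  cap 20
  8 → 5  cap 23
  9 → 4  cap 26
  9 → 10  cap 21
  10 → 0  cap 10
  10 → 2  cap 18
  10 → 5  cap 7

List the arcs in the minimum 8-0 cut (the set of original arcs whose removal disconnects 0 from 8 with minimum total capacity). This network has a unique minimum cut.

augment #1: 8→1→0 push 8
augment #2: 8→4→1→0 push 5
augment #3: 8→4→10→0 push 10
augment #4: 8→5→3→7→0 push 3
augment #5: 8→5→6→7→0 push 20
augment #6: 8→4→10→2→6→7→0 push 2
max flow = 48; residual-reachable set from 8 gives S-side
cut edges (S→T): {(3,7), (4,1), (6,7), (8,1), (10,0)} total cap 48

Min-cut arcs: {(3,7), (4,1), (6,7), (8,1), (10,0)} (total capacity 48)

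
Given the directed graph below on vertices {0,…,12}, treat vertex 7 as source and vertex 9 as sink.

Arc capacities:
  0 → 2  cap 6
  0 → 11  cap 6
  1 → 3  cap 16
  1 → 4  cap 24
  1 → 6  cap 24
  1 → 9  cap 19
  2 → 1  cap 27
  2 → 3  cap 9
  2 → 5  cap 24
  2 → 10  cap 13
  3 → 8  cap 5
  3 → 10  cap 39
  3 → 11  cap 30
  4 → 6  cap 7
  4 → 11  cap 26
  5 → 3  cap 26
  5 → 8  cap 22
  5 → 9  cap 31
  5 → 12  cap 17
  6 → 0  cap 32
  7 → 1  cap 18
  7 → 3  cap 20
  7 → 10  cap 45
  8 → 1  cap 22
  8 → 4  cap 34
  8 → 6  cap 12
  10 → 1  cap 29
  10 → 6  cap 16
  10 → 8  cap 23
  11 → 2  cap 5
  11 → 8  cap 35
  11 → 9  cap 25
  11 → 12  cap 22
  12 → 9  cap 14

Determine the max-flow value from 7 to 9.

augment #1: 7→1→9 bottleneck 18, total now 18
augment #2: 7→3→11→9 bottleneck 20, total now 38
augment #3: 7→10→1→9 bottleneck 1, total now 39
augment #4: 7→10→1→3→11→9 bottleneck 5, total now 44
augment #5: 7→10→1→3→11→12→9 bottleneck 5, total now 49
augment #6: 7→10→1→4→11→12→9 bottleneck 9, total now 58
augment #7: 7→10→6→0→2→5→9 bottleneck 6, total now 64
augment #8: 7→10→1→4→11→2→5→9 bottleneck 5, total now 69

Maximum flow value: 69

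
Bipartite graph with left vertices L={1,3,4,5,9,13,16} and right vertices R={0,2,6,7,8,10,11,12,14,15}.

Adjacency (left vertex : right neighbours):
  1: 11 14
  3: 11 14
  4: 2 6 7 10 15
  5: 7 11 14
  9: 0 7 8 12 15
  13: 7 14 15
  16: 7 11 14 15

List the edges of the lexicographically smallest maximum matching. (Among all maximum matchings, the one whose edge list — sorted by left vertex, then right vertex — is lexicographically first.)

|M| = 6 (so the lex-smallest maximum matching has 6 edges)
process left vertices in ascending order; for each, take the smallest-labelled available neighbour that still permits 6 edges overall, or leave it unmatched if none does
lex-smallest matching: {1-11, 3-14, 4-2, 5-7, 9-0, 13-15}

Lex-smallest maximum matching: {(1,11), (3,14), (4,2), (5,7), (9,0), (13,15)}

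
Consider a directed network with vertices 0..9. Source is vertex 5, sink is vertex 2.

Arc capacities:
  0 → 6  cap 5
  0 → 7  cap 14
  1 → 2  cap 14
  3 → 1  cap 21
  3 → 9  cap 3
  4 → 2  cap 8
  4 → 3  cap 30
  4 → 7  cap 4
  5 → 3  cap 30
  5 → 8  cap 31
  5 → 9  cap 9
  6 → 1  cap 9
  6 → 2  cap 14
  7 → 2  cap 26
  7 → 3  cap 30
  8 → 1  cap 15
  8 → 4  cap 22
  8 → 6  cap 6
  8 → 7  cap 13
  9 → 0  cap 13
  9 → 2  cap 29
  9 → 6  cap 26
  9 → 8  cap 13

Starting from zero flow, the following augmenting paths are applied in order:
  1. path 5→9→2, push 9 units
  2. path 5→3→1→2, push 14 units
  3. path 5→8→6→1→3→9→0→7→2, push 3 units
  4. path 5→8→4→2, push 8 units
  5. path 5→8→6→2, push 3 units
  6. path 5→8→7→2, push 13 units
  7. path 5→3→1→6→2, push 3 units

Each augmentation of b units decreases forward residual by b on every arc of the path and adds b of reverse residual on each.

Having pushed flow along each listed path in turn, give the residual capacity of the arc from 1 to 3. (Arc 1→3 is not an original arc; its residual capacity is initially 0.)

Residual capacity of (1,3): 14

after path 1 (5→9→2, push 9): res(1,3)=0
after path 2 (5→3→1→2, push 14): res(1,3)=14
after path 3 (5→8→6→1→3→9→0→7→2, push 3): res(1,3)=11
after path 4 (5→8→4→2, push 8): res(1,3)=11
after path 5 (5→8→6→2, push 3): res(1,3)=11
after path 6 (5→8→7→2, push 13): res(1,3)=11
after path 7 (5→3→1→6→2, push 3): res(1,3)=14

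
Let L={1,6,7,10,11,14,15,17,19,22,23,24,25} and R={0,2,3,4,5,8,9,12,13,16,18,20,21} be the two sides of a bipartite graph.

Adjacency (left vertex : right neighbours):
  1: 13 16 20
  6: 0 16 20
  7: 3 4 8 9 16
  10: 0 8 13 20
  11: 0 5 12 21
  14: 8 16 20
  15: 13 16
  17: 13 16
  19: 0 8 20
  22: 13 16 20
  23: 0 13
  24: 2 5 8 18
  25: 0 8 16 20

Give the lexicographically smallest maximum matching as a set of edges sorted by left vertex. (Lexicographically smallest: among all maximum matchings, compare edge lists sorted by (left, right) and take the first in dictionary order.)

|M| = 8 (so the lex-smallest maximum matching has 8 edges)
process left vertices in ascending order; for each, take the smallest-labelled available neighbour that still permits 8 edges overall, or leave it unmatched if none does
lex-smallest matching: {1-13, 6-0, 7-3, 10-8, 11-5, 14-16, 19-20, 24-2}

Lex-smallest maximum matching: {(1,13), (6,0), (7,3), (10,8), (11,5), (14,16), (19,20), (24,2)}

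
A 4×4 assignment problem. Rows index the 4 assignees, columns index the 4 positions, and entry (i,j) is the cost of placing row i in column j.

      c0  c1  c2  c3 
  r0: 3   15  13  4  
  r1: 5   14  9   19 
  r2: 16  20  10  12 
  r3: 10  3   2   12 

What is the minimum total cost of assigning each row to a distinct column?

optimal assignment: row0→col3 (cost 4), row1→col0 (cost 5), row2→col2 (cost 10), row3→col1 (cost 3)
total = 4 + 5 + 10 + 3 = 22

Minimum assignment cost: 22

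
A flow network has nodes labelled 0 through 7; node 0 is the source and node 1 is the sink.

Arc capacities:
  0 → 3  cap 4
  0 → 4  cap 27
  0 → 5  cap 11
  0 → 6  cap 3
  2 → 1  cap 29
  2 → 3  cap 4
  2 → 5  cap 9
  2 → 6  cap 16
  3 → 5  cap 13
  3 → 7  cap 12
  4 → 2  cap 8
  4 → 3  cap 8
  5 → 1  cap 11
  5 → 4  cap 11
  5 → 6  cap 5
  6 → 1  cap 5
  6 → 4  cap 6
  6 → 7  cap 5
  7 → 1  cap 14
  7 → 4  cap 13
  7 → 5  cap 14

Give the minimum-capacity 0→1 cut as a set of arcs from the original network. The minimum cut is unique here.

augment #1: 0→5→1 push 11
augment #2: 0→6→1 push 3
augment #3: 0→3→7→1 push 4
augment #4: 0→4→2→1 push 8
augment #5: 0→4→3→7→1 push 8
max flow = 34; residual-reachable set from 0 gives S-side
cut edges (S→T): {(0,3), (0,5), (0,6), (4,2), (4,3)} total cap 34

Min-cut arcs: {(0,3), (0,5), (0,6), (4,2), (4,3)} (total capacity 34)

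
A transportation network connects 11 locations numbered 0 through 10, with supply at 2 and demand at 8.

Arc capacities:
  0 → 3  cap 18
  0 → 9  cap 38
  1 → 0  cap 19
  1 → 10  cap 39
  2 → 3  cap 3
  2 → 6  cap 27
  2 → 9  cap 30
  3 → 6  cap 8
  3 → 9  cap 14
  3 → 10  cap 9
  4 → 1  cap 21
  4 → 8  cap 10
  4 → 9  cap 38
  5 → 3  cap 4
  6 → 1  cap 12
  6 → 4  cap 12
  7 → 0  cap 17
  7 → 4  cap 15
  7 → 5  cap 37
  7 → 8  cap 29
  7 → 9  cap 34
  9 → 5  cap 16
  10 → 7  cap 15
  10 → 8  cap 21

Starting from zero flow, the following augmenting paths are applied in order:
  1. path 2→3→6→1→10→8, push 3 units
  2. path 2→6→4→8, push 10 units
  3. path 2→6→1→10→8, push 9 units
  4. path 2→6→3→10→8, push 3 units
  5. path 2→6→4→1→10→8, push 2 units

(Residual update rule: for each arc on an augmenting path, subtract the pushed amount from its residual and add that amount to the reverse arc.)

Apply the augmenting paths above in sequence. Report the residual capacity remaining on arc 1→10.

Residual capacity of (1,10): 25

after path 1 (2→3→6→1→10→8, push 3): res(1,10)=36
after path 2 (2→6→4→8, push 10): res(1,10)=36
after path 3 (2→6→1→10→8, push 9): res(1,10)=27
after path 4 (2→6→3→10→8, push 3): res(1,10)=27
after path 5 (2→6→4→1→10→8, push 2): res(1,10)=25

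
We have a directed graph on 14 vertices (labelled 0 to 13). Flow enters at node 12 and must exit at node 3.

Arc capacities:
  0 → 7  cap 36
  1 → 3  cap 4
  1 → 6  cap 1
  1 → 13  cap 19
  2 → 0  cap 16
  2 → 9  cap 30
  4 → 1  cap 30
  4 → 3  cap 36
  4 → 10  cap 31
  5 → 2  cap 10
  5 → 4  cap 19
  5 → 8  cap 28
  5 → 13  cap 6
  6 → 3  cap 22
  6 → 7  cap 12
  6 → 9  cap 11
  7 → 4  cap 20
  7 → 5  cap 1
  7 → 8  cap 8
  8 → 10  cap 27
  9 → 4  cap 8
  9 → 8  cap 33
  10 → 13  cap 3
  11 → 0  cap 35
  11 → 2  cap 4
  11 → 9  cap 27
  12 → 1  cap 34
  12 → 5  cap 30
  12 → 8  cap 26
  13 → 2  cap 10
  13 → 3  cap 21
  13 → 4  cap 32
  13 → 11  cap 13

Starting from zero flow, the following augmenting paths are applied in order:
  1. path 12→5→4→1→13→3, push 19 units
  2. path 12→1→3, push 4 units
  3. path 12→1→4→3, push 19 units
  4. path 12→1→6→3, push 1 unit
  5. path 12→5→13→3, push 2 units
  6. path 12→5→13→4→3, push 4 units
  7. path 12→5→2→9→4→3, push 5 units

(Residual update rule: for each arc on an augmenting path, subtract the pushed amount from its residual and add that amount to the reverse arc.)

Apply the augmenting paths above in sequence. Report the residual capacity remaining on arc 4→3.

Residual capacity of (4,3): 8

after path 1 (12→5→4→1→13→3, push 19): res(4,3)=36
after path 2 (12→1→3, push 4): res(4,3)=36
after path 3 (12→1→4→3, push 19): res(4,3)=17
after path 4 (12→1→6→3, push 1): res(4,3)=17
after path 5 (12→5→13→3, push 2): res(4,3)=17
after path 6 (12→5→13→4→3, push 4): res(4,3)=13
after path 7 (12→5→2→9→4→3, push 5): res(4,3)=8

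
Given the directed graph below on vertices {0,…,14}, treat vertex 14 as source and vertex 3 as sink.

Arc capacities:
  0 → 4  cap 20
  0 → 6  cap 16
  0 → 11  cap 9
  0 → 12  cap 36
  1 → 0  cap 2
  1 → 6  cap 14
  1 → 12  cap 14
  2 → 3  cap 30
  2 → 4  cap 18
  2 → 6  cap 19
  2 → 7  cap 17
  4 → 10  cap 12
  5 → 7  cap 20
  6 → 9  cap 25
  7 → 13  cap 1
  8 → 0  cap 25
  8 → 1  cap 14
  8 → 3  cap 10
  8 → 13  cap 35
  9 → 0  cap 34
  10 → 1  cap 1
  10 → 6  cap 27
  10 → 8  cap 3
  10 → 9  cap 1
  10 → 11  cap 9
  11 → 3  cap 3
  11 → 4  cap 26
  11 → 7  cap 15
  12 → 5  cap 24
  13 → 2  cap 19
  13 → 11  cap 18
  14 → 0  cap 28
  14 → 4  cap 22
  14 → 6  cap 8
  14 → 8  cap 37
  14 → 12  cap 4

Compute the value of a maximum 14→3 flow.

Maximum flow value: 32

augment #1: 14→8→3 bottleneck 10, total now 10
augment #2: 14→0→11→3 bottleneck 3, total now 13
augment #3: 14→8→13→2→3 bottleneck 19, total now 32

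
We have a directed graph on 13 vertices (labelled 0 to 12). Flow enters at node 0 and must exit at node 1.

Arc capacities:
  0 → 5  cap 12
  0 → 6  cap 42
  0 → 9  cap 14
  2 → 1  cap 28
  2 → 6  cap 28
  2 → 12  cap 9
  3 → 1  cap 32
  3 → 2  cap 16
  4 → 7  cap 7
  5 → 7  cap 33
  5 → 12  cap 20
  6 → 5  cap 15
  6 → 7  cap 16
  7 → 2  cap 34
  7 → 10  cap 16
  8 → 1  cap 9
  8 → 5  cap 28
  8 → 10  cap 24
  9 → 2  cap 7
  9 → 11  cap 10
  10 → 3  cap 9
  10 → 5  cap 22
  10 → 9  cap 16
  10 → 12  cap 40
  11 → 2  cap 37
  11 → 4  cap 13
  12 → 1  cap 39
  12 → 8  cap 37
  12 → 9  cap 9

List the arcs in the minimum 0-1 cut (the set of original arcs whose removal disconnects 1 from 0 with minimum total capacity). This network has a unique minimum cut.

augment #1: 0→5→12→1 push 12
augment #2: 0→9→2→1 push 7
augment #3: 0→6→5→12→1 push 8
augment #4: 0→6→7→2→1 push 16
augment #5: 0→9→11→2→1 push 5
augment #6: 0→9→11→2→12→1 push 2
augment #7: 0→6→5→7→2→12→1 push 7
max flow = 57; residual-reachable set from 0 gives S-side
cut edges (S→T): {(0,5), (0,9), (6,5), (6,7)} total cap 57

Min-cut arcs: {(0,5), (0,9), (6,5), (6,7)} (total capacity 57)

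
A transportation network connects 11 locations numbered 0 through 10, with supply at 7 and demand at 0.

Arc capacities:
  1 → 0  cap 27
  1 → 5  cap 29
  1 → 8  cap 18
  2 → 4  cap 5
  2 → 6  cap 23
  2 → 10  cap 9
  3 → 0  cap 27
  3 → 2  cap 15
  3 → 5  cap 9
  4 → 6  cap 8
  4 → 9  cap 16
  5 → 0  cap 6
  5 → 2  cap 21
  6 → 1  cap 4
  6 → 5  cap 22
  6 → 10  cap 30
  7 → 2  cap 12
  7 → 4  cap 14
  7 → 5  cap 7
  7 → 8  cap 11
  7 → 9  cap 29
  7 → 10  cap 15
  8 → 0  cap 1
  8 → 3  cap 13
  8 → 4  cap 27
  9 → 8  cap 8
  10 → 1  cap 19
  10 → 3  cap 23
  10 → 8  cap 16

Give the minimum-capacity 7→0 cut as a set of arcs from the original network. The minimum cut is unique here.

augment #1: 7→5→0 push 6
augment #2: 7→8→0 push 1
augment #3: 7→8→3→0 push 10
augment #4: 7→10→1→0 push 15
augment #5: 7→2→6→1→0 push 4
augment #6: 7→2→10→1→0 push 4
augment #7: 7→2→10→3→0 push 4
augment #8: 7→9→8→3→0 push 3
augment #9: 7→4→6→10→3→0 push 8
augment #10: 7→5→2→10→3→0 push 1
max flow = 56; residual-reachable set from 7 gives S-side
cut edges (S→T): {(4,6), (7,2), (7,5), (7,10), (8,0), (8,3)} total cap 56

Min-cut arcs: {(4,6), (7,2), (7,5), (7,10), (8,0), (8,3)} (total capacity 56)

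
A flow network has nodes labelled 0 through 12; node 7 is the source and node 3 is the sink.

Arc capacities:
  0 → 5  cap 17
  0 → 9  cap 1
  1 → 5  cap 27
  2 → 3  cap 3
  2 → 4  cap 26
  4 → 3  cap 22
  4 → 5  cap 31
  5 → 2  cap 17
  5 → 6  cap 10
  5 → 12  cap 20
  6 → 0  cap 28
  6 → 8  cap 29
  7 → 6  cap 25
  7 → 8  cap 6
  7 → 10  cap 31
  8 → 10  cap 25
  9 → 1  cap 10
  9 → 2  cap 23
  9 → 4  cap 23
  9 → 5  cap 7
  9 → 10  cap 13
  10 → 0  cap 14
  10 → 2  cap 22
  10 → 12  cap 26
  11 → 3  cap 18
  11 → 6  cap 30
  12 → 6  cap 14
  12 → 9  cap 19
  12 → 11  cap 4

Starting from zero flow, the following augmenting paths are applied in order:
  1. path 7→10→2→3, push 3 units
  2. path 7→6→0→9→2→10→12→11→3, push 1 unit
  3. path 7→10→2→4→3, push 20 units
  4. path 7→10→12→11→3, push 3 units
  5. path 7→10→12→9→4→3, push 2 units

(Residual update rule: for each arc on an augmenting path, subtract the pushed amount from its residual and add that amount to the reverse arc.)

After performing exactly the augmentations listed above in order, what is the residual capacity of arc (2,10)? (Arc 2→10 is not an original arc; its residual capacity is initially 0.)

after path 1 (7→10→2→3, push 3): res(2,10)=3
after path 2 (7→6→0→9→2→10→12→11→3, push 1): res(2,10)=2
after path 3 (7→10→2→4→3, push 20): res(2,10)=22
after path 4 (7→10→12→11→3, push 3): res(2,10)=22
after path 5 (7→10→12→9→4→3, push 2): res(2,10)=22

Residual capacity of (2,10): 22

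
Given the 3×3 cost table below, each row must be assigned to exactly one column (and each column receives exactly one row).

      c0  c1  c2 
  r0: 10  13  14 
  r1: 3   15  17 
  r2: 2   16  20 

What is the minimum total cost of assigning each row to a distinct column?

Minimum assignment cost: 31

optimal assignment: row0→col2 (cost 14), row1→col1 (cost 15), row2→col0 (cost 2)
total = 14 + 15 + 2 = 31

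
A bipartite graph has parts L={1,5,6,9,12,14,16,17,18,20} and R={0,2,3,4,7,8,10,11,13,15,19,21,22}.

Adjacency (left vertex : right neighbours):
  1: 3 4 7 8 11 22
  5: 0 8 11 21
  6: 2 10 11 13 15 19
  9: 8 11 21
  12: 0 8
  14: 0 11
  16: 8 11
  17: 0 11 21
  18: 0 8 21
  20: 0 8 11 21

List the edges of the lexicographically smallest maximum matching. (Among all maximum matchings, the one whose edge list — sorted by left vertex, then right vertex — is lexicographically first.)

Lex-smallest maximum matching: {(1,3), (5,0), (6,2), (9,8), (14,11), (17,21)}

|M| = 6 (so the lex-smallest maximum matching has 6 edges)
process left vertices in ascending order; for each, take the smallest-labelled available neighbour that still permits 6 edges overall, or leave it unmatched if none does
lex-smallest matching: {1-3, 5-0, 6-2, 9-8, 14-11, 17-21}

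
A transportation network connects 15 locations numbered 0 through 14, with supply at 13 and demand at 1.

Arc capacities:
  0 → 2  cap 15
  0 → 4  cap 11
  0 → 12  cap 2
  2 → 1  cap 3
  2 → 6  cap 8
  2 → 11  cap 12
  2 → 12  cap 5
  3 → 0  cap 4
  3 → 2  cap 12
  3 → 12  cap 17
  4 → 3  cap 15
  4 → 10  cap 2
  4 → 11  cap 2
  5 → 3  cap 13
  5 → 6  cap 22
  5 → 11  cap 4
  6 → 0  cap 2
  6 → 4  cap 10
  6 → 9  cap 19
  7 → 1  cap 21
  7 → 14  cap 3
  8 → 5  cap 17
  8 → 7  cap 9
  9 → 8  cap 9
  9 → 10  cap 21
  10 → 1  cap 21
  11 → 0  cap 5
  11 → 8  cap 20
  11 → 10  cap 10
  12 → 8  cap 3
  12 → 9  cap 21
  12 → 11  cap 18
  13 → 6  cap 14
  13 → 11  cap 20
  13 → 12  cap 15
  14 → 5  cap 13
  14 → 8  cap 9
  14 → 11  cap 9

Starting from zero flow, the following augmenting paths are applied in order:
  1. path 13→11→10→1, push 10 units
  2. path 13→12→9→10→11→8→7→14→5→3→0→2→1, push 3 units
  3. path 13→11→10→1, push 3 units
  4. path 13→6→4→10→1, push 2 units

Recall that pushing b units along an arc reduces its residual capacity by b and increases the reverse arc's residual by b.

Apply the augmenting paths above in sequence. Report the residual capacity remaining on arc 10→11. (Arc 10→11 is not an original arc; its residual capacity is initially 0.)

Residual capacity of (10,11): 10

after path 1 (13→11→10→1, push 10): res(10,11)=10
after path 2 (13→12→9→10→11→8→7→14→5→3→0→2→1, push 3): res(10,11)=7
after path 3 (13→11→10→1, push 3): res(10,11)=10
after path 4 (13→6→4→10→1, push 2): res(10,11)=10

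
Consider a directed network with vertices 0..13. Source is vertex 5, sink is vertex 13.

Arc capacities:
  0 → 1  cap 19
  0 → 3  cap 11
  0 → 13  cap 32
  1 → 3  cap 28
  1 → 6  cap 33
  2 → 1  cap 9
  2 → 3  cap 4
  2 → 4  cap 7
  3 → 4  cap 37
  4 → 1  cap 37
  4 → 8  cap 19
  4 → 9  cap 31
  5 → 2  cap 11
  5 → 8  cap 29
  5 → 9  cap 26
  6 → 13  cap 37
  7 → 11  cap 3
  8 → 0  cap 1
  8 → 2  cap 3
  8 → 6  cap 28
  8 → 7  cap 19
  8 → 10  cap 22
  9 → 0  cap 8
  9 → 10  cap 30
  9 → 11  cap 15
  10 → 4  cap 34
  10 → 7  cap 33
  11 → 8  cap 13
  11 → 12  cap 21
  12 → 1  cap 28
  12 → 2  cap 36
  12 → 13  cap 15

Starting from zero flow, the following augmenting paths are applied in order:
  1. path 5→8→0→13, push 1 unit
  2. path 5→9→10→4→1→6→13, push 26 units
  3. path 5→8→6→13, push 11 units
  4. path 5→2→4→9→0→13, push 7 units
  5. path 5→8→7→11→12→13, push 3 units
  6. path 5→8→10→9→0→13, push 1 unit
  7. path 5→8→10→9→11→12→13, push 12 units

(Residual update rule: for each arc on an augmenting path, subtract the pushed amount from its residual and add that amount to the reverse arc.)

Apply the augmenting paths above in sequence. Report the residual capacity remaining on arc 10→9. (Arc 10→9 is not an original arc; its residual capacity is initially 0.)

after path 1 (5→8→0→13, push 1): res(10,9)=0
after path 2 (5→9→10→4→1→6→13, push 26): res(10,9)=26
after path 3 (5→8→6→13, push 11): res(10,9)=26
after path 4 (5→2→4→9→0→13, push 7): res(10,9)=26
after path 5 (5→8→7→11→12→13, push 3): res(10,9)=26
after path 6 (5→8→10→9→0→13, push 1): res(10,9)=25
after path 7 (5→8→10→9→11→12→13, push 12): res(10,9)=13

Residual capacity of (10,9): 13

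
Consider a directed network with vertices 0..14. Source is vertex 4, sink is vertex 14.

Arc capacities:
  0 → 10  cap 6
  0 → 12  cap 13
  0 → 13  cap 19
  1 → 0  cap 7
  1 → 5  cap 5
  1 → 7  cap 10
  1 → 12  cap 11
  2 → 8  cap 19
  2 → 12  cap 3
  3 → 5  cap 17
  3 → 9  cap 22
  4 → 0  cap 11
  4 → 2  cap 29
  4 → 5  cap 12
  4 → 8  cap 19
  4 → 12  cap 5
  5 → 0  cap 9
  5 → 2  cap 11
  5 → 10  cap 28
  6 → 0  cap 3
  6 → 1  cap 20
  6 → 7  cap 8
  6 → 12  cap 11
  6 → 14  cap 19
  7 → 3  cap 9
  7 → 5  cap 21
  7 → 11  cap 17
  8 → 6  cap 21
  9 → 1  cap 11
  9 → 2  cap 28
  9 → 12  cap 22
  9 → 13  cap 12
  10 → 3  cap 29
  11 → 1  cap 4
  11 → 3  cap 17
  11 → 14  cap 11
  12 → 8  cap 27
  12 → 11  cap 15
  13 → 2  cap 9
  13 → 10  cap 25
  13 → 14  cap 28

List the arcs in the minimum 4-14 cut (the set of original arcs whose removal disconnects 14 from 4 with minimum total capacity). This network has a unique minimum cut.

Min-cut arcs: {(2,12), (4,0), (4,5), (4,12), (8,6)} (total capacity 52)

augment #1: 4→0→13→14 push 11
augment #2: 4→8→6→14 push 19
augment #3: 4→12→11→14 push 5
augment #4: 4→2→12→11→14 push 3
augment #5: 4→5→0→13→14 push 8
augment #6: 4→5→0→12→11→14 push 1
augment #7: 4→2→8→6→7→11→14 push 2
augment #8: 4→5→10→3→9→13→14 push 3
max flow = 52; residual-reachable set from 4 gives S-side
cut edges (S→T): {(2,12), (4,0), (4,5), (4,12), (8,6)} total cap 52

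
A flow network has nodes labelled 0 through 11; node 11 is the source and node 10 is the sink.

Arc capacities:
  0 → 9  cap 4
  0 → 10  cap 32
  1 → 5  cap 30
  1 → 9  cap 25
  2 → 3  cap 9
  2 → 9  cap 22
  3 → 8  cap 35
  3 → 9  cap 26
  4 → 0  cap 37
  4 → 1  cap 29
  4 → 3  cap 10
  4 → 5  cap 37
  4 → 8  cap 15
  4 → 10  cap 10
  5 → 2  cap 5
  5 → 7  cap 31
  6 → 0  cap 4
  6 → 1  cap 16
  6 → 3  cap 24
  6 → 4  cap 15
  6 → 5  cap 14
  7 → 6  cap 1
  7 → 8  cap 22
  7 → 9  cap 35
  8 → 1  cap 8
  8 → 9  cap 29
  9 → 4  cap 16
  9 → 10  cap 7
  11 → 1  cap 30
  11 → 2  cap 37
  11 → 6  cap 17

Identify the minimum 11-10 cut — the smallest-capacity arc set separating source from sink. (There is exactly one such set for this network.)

augment #1: 11→1→9→10 push 7
augment #2: 11→6→0→10 push 4
augment #3: 11→6→4→10 push 10
augment #4: 11→6→4→0→10 push 3
augment #5: 11→1→9→4→0→10 push 16
augment #6: 11→1→5→7→6→4→0→10 push 1
max flow = 41; residual-reachable set from 11 gives S-side
cut edges (S→T): {(7,6), (9,4), (9,10), (11,6)} total cap 41

Min-cut arcs: {(7,6), (9,4), (9,10), (11,6)} (total capacity 41)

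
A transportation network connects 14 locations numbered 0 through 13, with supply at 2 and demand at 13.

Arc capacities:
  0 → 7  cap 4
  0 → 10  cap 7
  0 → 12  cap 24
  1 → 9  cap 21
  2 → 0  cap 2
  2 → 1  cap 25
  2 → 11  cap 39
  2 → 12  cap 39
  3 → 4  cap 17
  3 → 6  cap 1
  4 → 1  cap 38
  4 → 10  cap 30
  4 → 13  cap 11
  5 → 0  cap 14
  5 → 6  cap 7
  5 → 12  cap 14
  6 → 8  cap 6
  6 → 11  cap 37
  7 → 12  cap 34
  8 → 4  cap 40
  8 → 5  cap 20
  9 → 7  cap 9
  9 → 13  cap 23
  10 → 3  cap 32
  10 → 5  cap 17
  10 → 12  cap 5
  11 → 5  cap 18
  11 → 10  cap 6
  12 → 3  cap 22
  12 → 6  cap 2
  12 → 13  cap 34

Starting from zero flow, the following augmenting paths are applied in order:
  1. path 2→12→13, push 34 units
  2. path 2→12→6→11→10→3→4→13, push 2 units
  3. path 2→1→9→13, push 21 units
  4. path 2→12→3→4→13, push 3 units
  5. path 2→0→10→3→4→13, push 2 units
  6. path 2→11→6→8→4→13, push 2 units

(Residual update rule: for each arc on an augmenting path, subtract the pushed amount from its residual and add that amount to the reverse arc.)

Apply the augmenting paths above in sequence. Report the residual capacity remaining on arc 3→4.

after path 1 (2→12→13, push 34): res(3,4)=17
after path 2 (2→12→6→11→10→3→4→13, push 2): res(3,4)=15
after path 3 (2→1→9→13, push 21): res(3,4)=15
after path 4 (2→12→3→4→13, push 3): res(3,4)=12
after path 5 (2→0→10→3→4→13, push 2): res(3,4)=10
after path 6 (2→11→6→8→4→13, push 2): res(3,4)=10

Residual capacity of (3,4): 10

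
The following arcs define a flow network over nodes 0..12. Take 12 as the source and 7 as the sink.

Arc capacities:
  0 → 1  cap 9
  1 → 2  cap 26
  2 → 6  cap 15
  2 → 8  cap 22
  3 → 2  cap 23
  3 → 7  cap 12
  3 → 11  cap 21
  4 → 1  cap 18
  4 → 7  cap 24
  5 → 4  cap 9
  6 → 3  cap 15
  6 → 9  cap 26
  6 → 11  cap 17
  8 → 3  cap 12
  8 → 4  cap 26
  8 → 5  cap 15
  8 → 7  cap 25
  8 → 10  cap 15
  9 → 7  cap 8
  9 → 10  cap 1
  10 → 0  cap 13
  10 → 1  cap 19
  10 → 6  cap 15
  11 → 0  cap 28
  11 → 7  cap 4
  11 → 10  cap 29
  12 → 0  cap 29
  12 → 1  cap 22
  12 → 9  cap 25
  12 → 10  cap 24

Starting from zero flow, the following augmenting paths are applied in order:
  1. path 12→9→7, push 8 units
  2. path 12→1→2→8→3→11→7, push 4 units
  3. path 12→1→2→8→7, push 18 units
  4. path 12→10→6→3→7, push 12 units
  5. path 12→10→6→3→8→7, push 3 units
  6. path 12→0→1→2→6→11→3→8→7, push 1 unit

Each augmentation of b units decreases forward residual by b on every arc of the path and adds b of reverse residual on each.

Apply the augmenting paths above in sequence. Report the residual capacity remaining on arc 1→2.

Residual capacity of (1,2): 3

after path 1 (12→9→7, push 8): res(1,2)=26
after path 2 (12→1→2→8→3→11→7, push 4): res(1,2)=22
after path 3 (12→1→2→8→7, push 18): res(1,2)=4
after path 4 (12→10→6→3→7, push 12): res(1,2)=4
after path 5 (12→10→6→3→8→7, push 3): res(1,2)=4
after path 6 (12→0→1→2→6→11→3→8→7, push 1): res(1,2)=3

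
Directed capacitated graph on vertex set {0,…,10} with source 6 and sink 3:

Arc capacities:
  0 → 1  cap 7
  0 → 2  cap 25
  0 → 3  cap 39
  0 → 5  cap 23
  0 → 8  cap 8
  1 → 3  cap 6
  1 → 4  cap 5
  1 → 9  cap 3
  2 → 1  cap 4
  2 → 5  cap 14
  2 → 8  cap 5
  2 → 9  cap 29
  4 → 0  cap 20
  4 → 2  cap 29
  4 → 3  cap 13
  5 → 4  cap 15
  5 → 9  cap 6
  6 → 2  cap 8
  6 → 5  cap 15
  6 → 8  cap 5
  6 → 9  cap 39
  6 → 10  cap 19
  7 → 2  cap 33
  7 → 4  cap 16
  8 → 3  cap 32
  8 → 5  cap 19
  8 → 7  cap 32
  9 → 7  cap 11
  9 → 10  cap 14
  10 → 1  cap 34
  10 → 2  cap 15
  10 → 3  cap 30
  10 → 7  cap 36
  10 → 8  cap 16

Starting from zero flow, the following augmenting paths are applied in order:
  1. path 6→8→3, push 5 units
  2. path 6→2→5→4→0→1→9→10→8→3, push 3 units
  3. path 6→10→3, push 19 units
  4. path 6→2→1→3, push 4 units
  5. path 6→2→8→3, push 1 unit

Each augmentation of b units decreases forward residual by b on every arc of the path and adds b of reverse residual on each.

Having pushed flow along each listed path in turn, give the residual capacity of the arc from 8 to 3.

Residual capacity of (8,3): 23

after path 1 (6→8→3, push 5): res(8,3)=27
after path 2 (6→2→5→4→0→1→9→10→8→3, push 3): res(8,3)=24
after path 3 (6→10→3, push 19): res(8,3)=24
after path 4 (6→2→1→3, push 4): res(8,3)=24
after path 5 (6→2→8→3, push 1): res(8,3)=23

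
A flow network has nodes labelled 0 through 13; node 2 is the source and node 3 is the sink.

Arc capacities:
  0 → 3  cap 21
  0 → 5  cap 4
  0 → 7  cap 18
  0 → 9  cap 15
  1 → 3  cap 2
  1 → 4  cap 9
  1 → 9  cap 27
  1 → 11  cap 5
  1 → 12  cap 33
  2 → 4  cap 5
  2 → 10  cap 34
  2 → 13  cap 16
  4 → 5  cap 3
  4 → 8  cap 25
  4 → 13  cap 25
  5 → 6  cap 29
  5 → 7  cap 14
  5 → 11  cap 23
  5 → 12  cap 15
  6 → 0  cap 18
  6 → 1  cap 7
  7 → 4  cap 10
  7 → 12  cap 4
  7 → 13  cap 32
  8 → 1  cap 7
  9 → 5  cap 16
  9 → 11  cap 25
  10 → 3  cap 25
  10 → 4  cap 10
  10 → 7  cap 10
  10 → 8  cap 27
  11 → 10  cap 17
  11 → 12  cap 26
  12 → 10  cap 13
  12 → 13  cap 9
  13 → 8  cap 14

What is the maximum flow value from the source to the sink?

augment #1: 2→10→3 bottleneck 25, total now 25
augment #2: 2→4→8→1→3 bottleneck 2, total now 27
augment #3: 2→4→5→6→0→3 bottleneck 3, total now 30
augment #4: 2→10→8→1→9→5→6→0→3 bottleneck 5, total now 35

Maximum flow value: 35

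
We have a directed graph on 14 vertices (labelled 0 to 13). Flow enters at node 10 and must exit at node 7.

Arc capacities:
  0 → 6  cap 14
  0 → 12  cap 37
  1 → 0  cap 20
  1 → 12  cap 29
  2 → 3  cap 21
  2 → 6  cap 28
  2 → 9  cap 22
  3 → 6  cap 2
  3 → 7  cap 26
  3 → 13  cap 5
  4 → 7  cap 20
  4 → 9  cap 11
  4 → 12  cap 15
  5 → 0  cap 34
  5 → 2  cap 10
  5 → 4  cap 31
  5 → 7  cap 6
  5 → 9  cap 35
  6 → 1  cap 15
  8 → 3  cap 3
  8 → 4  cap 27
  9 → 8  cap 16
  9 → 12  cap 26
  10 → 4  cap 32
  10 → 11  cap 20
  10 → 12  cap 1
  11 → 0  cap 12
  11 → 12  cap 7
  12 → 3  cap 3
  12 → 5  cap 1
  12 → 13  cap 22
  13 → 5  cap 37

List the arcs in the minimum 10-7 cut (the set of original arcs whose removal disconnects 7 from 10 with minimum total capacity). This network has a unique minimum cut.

augment #1: 10→4→7 push 20
augment #2: 10→12→3→7 push 1
augment #3: 10→4→12→3→7 push 2
augment #4: 10→4→12→5→7 push 1
augment #5: 10→4→9→8→3→7 push 3
augment #6: 10→4→12→13→5→7 push 5
augment #7: 10→4→12→13→5→2→3→7 push 1
augment #8: 10→11→12→13→5→2→3→7 push 7
augment #9: 10→11→0→12→13→5→2→3→7 push 2
max flow = 42; residual-reachable set from 10 gives S-side
cut edges (S→T): {(4,7), (5,2), (5,7), (8,3), (12,3)} total cap 42

Min-cut arcs: {(4,7), (5,2), (5,7), (8,3), (12,3)} (total capacity 42)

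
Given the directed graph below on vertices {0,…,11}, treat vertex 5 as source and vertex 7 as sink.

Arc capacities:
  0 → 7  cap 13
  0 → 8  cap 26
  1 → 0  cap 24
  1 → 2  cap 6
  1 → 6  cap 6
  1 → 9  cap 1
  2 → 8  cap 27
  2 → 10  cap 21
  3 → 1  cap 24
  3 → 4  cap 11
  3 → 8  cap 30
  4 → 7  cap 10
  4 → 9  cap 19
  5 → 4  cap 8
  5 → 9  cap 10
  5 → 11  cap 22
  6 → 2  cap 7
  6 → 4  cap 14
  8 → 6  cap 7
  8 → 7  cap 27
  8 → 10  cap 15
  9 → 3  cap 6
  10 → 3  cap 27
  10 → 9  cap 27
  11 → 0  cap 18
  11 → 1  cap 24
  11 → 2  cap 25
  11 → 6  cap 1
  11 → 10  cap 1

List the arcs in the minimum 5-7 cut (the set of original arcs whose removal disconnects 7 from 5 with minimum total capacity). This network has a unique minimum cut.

augment #1: 5→4→7 push 8
augment #2: 5→11→0→7 push 13
augment #3: 5→9→3→4→7 push 2
augment #4: 5→9→3→8→7 push 4
augment #5: 5→11→0→8→7 push 5
augment #6: 5→11→2→8→7 push 4
max flow = 36; residual-reachable set from 5 gives S-side
cut edges (S→T): {(5,4), (5,11), (9,3)} total cap 36

Min-cut arcs: {(5,4), (5,11), (9,3)} (total capacity 36)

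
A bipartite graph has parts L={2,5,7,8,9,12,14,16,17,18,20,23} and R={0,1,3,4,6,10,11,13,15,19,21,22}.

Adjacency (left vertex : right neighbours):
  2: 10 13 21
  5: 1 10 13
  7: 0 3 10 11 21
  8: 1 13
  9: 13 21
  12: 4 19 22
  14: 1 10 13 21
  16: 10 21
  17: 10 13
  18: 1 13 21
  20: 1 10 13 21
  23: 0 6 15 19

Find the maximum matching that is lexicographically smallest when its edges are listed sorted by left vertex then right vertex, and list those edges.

|M| = 7 (so the lex-smallest maximum matching has 7 edges)
process left vertices in ascending order; for each, take the smallest-labelled available neighbour that still permits 7 edges overall, or leave it unmatched if none does
lex-smallest matching: {2-10, 5-1, 7-0, 8-13, 9-21, 12-4, 23-6}

Lex-smallest maximum matching: {(2,10), (5,1), (7,0), (8,13), (9,21), (12,4), (23,6)}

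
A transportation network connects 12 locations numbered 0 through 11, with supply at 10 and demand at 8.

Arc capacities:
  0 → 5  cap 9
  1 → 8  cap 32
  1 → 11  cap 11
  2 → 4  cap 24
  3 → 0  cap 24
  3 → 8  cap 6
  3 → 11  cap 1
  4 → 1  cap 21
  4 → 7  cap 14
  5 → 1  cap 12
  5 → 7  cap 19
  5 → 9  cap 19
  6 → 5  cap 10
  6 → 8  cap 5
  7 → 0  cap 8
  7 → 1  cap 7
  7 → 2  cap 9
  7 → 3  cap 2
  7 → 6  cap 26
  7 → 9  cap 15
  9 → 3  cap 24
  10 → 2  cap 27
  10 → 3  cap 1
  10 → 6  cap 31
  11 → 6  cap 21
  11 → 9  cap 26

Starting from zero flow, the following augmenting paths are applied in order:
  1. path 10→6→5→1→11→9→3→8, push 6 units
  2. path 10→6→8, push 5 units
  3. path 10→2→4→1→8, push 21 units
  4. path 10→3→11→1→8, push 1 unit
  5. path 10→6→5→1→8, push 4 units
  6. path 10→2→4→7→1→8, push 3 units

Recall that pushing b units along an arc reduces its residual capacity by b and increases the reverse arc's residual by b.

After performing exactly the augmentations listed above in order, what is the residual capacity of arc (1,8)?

after path 1 (10→6→5→1→11→9→3→8, push 6): res(1,8)=32
after path 2 (10→6→8, push 5): res(1,8)=32
after path 3 (10→2→4→1→8, push 21): res(1,8)=11
after path 4 (10→3→11→1→8, push 1): res(1,8)=10
after path 5 (10→6→5→1→8, push 4): res(1,8)=6
after path 6 (10→2→4→7→1→8, push 3): res(1,8)=3

Residual capacity of (1,8): 3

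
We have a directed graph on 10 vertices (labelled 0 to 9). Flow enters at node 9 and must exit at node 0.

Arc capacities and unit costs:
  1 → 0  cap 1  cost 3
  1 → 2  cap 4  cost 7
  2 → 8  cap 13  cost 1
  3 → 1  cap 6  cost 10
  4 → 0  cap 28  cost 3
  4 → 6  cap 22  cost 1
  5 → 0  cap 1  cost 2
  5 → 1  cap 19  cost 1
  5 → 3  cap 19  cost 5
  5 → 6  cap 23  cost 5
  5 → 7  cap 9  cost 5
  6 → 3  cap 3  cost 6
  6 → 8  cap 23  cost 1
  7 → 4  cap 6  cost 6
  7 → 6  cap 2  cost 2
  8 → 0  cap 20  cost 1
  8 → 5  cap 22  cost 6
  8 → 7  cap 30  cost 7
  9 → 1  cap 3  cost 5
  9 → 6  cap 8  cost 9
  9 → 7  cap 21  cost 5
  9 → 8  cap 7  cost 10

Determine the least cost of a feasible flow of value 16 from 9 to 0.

Minimum cost for 16 units: 169

shortest-cost path #1: 9→1→0 push 1 @ unit cost 8 (adds 8)
shortest-cost path #2: 9→7→6→8→0 push 2 @ unit cost 9 (adds 18)
shortest-cost path #3: 9→8→0 push 7 @ unit cost 11 (adds 77)
shortest-cost path #4: 9→6→8→0 push 6 @ unit cost 11 (adds 66)
total cost = 169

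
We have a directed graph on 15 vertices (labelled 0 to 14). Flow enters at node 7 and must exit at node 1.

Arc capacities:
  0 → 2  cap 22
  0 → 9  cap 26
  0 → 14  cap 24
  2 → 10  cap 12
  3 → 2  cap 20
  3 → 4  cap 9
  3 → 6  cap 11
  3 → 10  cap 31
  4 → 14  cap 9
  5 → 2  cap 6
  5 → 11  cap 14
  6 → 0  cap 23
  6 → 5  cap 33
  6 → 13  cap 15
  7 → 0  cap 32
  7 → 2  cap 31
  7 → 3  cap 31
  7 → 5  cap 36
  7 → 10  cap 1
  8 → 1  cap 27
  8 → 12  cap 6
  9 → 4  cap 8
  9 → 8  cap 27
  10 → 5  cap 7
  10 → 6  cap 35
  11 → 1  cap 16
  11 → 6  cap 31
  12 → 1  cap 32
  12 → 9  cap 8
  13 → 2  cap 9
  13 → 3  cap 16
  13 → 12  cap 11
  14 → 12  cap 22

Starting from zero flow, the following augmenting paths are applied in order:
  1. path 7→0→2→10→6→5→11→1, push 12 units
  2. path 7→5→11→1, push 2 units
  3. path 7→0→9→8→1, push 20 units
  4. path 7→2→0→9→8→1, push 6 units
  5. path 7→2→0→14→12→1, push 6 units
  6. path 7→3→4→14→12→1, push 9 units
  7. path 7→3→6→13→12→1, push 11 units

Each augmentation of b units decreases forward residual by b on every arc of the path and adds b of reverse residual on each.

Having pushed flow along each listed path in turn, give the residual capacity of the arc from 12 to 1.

Residual capacity of (12,1): 6

after path 1 (7→0→2→10→6→5→11→1, push 12): res(12,1)=32
after path 2 (7→5→11→1, push 2): res(12,1)=32
after path 3 (7→0→9→8→1, push 20): res(12,1)=32
after path 4 (7→2→0→9→8→1, push 6): res(12,1)=32
after path 5 (7→2→0→14→12→1, push 6): res(12,1)=26
after path 6 (7→3→4→14→12→1, push 9): res(12,1)=17
after path 7 (7→3→6→13→12→1, push 11): res(12,1)=6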